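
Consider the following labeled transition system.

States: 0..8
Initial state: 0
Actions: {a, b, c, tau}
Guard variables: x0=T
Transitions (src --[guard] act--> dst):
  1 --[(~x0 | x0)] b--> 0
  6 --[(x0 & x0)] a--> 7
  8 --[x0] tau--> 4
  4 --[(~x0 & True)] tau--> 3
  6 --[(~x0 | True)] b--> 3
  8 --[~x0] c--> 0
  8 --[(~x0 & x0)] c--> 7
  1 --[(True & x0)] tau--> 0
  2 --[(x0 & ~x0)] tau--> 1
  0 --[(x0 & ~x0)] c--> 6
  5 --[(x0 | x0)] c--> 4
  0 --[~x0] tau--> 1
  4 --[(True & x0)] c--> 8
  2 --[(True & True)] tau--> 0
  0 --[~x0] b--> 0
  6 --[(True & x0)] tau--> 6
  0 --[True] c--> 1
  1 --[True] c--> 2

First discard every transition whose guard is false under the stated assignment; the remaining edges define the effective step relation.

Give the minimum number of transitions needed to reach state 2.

Breadth-first toward 2:
  L0 = {0}
  L1 = {1}
  L2 = {2}
2 enters at depth 2; path c·c

Answer: 2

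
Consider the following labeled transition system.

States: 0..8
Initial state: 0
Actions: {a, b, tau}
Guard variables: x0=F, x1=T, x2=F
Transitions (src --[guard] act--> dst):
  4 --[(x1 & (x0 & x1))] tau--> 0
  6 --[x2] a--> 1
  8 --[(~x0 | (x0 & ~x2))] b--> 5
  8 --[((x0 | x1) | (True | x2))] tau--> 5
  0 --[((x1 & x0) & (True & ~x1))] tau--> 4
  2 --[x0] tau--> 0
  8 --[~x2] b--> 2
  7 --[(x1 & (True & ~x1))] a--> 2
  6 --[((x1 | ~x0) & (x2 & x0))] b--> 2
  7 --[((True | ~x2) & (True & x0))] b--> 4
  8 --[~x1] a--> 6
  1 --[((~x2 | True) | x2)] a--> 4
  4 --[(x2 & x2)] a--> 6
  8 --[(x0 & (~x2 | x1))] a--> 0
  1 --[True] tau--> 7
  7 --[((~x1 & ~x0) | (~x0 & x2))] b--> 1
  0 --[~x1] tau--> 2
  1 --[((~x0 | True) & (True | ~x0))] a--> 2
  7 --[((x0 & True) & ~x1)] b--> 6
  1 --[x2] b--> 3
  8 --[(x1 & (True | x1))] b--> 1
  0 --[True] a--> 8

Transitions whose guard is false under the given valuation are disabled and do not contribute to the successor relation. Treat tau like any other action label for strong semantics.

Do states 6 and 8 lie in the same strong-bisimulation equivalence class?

Compute ~ classes (split until stable):
  P[0] = {{0,1,2,3,4,5,6,7,8}}
  P[1] = {{0},{1},{2,3,4,5,6,7},{8}}
Fixed point at round 2; 4 class(es).
[6]={2,3,4,5,6,7}  [8]={8}

Answer: NOT BISIMILAR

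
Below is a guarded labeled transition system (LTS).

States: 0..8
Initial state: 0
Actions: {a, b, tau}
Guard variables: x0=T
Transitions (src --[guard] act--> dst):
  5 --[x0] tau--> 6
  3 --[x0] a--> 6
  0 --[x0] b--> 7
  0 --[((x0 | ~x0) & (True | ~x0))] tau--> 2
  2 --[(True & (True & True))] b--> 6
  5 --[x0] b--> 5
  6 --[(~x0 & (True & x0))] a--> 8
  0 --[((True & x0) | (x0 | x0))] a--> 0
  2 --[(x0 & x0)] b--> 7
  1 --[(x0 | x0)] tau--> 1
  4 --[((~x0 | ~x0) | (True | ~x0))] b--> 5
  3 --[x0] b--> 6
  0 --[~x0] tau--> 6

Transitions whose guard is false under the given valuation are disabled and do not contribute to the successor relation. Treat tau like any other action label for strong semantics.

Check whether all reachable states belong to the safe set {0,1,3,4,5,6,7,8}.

Answer: INVARIANT VIOLATED at state 2

Working:
Inv-set: {0,1,3,4,5,6,7,8}
Reachable = {0,2,6,7}
  0: ✓
  2: outside
  6: ✓
  7: ✓
reach 2 via tau — violates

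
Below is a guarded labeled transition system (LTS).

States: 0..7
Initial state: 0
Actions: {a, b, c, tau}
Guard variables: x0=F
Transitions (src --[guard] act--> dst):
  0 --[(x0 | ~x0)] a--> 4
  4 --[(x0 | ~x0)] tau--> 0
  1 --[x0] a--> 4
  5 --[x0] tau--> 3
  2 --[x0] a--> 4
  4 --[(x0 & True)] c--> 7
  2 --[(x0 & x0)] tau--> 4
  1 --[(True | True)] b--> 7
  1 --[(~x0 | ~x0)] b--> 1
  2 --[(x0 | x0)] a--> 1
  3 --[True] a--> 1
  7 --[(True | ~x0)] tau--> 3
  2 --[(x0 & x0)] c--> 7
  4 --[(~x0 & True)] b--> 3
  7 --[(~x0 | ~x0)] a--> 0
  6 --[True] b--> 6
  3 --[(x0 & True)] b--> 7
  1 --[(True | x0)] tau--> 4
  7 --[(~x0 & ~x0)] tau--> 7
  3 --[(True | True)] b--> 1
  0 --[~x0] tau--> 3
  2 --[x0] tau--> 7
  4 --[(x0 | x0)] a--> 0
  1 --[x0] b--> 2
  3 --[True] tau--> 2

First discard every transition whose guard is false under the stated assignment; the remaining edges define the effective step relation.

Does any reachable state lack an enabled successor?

R = {0,1,2,3,4,7}
  0: a→4  tau→3  [2 out]
  1: b→1  b→7  tau→4  [3 out]
  2: ∅  [no exit]
  3: a→1  b→1  tau→2  [3 out]
  4: b→3  tau→0  [2 out]
  7: a→0  tau→3  tau→7  [3 out]
trace reaching 2: tau·tau

Answer: DEADLOCK at state 2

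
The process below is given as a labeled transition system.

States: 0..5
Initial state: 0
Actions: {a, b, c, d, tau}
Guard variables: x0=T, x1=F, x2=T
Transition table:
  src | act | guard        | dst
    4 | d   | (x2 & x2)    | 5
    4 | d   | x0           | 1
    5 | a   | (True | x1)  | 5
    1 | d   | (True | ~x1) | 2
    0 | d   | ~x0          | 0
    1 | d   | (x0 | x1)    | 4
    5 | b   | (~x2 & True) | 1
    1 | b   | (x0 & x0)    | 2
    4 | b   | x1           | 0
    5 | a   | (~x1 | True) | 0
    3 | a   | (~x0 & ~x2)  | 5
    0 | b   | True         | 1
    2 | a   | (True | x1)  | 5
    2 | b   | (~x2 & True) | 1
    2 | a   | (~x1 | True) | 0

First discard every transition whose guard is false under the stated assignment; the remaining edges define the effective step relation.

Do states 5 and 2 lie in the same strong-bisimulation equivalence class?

Bisimulation quotient by refinement:
  P[0] = {{0,1,2,3,4,5}}
  P[1] = {{0},{1},{2,5},{3},{4}}
Fixed point at round 2; 5 class(es).
5∈{2,5}, 2∈{2,5}

Answer: BISIMILAR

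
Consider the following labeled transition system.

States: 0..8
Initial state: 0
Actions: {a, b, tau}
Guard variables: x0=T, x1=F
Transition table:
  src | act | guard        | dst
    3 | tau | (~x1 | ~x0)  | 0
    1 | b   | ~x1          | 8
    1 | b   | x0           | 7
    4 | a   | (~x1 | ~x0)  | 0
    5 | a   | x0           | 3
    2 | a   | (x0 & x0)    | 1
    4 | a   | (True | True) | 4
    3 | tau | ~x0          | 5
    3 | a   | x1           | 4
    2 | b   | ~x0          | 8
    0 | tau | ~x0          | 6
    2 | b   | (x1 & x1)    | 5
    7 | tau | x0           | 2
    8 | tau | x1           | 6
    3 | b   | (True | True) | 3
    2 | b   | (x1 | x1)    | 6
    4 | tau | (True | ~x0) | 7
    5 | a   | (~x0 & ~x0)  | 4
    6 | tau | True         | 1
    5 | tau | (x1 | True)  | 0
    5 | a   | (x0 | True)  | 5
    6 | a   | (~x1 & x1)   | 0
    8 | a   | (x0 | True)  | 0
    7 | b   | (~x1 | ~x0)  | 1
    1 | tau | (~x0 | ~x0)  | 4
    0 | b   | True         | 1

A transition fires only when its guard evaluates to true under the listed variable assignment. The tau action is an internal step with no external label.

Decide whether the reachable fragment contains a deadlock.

Reachable = {0,1,2,7,8}
  0: b→1  [1 out]
  1: b→7  b→8  [2 out]
  2: a→1  [1 out]
  7: b→1  tau→2  [2 out]
  8: a→0  [1 out]

Answer: DEADLOCK-FREE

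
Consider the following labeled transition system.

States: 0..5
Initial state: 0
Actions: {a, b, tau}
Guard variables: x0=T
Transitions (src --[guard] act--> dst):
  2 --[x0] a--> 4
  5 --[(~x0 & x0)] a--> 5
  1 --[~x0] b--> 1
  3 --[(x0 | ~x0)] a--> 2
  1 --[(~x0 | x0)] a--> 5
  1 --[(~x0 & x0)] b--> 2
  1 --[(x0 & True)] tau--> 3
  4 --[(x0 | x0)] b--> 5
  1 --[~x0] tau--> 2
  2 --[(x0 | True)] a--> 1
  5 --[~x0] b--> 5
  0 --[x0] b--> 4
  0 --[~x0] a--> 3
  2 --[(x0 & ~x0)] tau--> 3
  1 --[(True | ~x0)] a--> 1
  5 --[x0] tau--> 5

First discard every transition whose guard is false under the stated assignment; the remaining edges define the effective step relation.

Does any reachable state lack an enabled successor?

Reach set: {0,4,5}
  0: b→4  [deg 1]
  4: b→5  [deg 1]
  5: tau→5  [deg 1]

Answer: DEADLOCK-FREE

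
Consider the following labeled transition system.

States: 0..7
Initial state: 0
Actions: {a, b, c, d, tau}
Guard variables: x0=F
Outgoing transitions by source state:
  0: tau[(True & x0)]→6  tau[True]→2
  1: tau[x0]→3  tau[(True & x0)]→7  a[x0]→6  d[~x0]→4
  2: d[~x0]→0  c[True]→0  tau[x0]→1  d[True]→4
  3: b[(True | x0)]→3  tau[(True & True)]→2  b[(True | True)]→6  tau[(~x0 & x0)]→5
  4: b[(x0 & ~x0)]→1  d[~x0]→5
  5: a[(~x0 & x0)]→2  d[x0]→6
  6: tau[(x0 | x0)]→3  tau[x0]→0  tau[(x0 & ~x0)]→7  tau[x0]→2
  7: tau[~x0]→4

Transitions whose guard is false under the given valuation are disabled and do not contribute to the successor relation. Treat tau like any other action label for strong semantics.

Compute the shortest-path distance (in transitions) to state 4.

Breadth-first toward 4:
  depth 0: {0}
  depth 1: {2}
  depth 2: {4}
4 enters at depth 2; path tau·d

Answer: 2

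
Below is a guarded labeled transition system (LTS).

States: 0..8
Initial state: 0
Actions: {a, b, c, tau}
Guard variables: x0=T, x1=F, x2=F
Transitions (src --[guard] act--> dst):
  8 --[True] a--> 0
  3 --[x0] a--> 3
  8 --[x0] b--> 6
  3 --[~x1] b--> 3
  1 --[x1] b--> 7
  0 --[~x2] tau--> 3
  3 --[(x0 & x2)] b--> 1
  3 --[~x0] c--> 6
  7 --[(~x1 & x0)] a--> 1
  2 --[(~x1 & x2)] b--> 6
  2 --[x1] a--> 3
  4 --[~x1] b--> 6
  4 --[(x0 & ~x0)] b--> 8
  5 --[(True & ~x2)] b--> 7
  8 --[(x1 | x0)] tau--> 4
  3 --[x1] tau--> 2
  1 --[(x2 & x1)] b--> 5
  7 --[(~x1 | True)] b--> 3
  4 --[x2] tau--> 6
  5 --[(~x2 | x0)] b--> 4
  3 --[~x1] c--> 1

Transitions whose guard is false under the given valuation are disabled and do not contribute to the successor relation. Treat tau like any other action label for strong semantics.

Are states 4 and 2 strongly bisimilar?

Refine partition for ~:
  round 0: {{0,1,2,3,4,5,6,7,8}}
  round 1: {{0},{1,2,6},{3},{4,5},{7},{8}}
  round 2: {{0},{1,2,6},{3},{4},{5},{7},{8}}
stable after 3 split(s): 7 block(s)
[4]={4}  [2]={1,2,6}

Answer: NOT BISIMILAR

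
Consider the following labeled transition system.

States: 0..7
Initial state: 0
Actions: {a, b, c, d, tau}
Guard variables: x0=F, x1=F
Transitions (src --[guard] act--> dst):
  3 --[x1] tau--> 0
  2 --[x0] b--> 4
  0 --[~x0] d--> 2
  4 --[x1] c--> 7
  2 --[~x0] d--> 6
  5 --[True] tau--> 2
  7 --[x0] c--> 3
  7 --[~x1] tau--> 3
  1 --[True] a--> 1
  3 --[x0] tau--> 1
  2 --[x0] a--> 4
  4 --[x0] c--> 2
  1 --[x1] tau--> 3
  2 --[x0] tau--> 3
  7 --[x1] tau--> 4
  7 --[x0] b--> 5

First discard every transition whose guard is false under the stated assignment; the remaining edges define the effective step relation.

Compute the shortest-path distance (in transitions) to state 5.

Answer: UNREACHABLE

Trace:
BFS to 5:
  Layer 0: {0}
  Layer 1: {2}
  Layer 2: {6}
5 never appears.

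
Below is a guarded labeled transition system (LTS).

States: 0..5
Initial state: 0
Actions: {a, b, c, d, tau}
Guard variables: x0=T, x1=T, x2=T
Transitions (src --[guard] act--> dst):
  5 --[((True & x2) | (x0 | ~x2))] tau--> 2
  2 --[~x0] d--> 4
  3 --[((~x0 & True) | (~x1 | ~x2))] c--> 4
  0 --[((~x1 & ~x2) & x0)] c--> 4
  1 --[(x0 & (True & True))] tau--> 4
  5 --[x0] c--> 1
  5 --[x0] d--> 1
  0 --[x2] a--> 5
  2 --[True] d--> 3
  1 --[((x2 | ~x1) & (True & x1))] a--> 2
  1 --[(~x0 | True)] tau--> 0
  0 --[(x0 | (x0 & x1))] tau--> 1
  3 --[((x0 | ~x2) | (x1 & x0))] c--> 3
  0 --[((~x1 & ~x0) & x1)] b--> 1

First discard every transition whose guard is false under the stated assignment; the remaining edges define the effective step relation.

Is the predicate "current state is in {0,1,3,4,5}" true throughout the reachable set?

Allowed set {0,1,3,4,5}
Reachable = {0,1,2,3,4,5}
  0: safe
  1: safe
  2: ✗ unsafe
  3: safe
  4: safe
  5: safe
witness against invariant: a·tau → 2

Answer: INVARIANT VIOLATED at state 2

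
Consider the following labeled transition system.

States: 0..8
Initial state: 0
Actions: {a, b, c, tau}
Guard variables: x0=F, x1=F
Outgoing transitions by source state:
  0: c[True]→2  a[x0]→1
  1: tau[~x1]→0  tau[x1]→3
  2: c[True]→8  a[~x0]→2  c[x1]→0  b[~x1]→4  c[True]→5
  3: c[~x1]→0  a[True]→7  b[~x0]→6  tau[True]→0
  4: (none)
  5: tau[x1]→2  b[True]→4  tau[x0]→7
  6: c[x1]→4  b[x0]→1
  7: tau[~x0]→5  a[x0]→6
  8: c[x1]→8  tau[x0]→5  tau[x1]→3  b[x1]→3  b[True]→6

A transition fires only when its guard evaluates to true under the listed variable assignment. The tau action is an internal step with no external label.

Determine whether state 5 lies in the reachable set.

Answer: REACHABLE

Analysis:
After dropping false guards: 13 live edges.
Layer 0: {0}
Layer 1: {2}  total {0,2}
Layer 2: {4,5,8}  total {0,2,4,5,8}
Layer 3: {6}  total {0,2,4,5,6,8}
Reachable = {0,2,4,5,6,8}
trace reaching 5: c·c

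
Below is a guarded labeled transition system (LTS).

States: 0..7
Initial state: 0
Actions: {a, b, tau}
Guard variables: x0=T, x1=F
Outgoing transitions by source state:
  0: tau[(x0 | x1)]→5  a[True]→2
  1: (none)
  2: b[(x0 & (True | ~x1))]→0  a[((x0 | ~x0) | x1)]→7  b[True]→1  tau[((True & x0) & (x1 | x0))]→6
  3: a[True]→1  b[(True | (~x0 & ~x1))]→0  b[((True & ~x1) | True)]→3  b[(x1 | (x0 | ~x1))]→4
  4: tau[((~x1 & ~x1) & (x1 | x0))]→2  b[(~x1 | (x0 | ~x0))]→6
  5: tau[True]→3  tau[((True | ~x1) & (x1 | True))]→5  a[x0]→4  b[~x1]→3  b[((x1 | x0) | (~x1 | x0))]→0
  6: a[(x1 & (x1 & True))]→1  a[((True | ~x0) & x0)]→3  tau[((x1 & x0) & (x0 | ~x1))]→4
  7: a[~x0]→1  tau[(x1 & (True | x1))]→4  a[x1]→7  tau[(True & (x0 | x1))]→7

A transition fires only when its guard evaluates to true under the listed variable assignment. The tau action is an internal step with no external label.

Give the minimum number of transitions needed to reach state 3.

Layered search for 3:
  L0 = {0}
  L1 = {2,5}
  L2 = {1,3,4,6,7}
3 enters at depth 2; path tau·b

Answer: 2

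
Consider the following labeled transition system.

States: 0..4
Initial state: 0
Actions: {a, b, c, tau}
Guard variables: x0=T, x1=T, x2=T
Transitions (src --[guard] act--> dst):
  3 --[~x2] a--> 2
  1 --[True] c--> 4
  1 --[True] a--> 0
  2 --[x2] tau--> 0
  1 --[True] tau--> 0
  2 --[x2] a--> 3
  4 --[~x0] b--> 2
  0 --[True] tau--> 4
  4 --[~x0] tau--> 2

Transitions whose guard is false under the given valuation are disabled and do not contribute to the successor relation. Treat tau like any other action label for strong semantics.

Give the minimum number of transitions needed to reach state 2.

Layered search for 2:
  Layer 0: {0}
  Layer 1: {4}
2 never appears.

Answer: UNREACHABLE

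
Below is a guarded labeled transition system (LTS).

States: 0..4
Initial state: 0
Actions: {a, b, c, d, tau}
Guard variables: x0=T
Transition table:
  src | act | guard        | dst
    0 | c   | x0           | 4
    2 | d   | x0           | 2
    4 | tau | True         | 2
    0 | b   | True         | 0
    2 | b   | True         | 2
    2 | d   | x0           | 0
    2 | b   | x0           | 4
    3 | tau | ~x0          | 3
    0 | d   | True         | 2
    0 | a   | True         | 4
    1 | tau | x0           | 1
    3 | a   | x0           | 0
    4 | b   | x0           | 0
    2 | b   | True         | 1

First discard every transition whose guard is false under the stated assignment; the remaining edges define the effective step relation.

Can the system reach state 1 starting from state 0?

Answer: REACHABLE

Working:
13 transition(s) survive guard evaluation.
L0 = {0}
L1 = {2,4}  now seen {0,2,4}
L2 = {1}  now seen {0,1,2,4}
R = {0,1,2,4}
trace reaching 1: d·b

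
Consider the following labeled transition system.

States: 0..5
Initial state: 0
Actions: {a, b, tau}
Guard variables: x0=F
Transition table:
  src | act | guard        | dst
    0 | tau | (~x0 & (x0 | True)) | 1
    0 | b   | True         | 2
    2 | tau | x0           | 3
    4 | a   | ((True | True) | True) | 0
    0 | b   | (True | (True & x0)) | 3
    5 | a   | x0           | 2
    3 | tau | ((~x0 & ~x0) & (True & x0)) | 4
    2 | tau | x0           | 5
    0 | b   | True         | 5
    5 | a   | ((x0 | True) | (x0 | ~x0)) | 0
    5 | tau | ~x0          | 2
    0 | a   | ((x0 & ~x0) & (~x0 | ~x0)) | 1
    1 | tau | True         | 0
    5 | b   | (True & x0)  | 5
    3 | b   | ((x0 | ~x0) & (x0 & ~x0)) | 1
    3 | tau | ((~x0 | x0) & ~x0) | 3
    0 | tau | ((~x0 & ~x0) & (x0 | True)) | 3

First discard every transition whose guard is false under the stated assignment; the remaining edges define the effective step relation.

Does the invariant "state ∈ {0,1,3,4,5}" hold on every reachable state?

Answer: INVARIANT VIOLATED at state 2

Working:
Inv-set: {0,1,3,4,5}
Reach set: {0,1,2,3,5}
  0: ✓
  1: ✓
  2: VIOLATES
  3: ✓
  5: ✓
reach 2 via b — violates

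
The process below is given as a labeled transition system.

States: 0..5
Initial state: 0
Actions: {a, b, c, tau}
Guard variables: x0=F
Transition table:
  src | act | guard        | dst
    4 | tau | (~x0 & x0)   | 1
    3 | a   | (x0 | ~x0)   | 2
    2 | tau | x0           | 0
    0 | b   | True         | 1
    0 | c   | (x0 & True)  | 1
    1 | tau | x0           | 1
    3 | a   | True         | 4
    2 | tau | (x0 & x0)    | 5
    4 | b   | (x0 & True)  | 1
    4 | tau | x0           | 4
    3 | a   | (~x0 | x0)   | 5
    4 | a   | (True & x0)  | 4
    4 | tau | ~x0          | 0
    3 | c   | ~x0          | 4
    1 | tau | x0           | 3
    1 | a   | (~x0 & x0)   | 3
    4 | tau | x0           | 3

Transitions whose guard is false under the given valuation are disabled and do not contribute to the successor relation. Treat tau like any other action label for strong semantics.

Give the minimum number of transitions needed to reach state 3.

Layered search for 3:
  L0 = {0}
  L1 = {1}
3 never appears.

Answer: UNREACHABLE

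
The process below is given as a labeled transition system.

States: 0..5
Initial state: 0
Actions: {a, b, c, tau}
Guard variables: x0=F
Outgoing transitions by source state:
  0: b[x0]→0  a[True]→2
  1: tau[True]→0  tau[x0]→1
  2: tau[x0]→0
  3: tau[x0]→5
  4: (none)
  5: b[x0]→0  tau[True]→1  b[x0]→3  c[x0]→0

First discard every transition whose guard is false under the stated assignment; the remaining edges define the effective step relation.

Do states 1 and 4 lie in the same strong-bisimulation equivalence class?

Answer: NOT BISIMILAR

Working:
Bisimulation quotient by refinement:
  P[0] = {{0,1,2,3,4,5}}
  P[1] = {{0},{1,5},{2,3,4}}
  P[2] = {{0},{1},{2,3,4},{5}}
Fixed point at round 3; 4 class(es).
1∈{1}, 4∈{2,3,4}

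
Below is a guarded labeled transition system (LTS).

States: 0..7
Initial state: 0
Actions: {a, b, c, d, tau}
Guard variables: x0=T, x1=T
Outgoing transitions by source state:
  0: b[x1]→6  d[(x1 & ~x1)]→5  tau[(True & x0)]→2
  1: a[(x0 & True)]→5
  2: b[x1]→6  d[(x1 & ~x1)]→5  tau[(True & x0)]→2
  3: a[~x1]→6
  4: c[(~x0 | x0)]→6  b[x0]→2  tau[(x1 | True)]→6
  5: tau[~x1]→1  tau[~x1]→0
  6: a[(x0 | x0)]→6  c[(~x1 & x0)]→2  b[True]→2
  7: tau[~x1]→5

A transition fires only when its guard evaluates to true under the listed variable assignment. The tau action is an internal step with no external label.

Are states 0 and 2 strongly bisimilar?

Compute ~ classes (split until stable):
  round 0: {{0,1,2,3,4,5,6,7}}
  round 1: {{0,2},{1},{3,5,7},{4},{6}}
stable after 2 split(s): 5 block(s)
[0]={0,2}  [2]={0,2}

Answer: BISIMILAR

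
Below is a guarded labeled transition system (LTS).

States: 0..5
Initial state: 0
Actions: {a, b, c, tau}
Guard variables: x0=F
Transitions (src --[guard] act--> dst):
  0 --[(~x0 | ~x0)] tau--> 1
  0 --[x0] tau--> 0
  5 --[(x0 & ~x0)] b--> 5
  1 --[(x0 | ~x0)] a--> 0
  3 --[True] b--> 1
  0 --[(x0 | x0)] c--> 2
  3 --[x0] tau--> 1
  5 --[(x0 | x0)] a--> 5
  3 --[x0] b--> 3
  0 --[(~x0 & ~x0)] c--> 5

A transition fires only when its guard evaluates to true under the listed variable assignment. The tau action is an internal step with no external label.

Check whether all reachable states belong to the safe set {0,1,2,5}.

Allowed set {0,1,2,5}
Reachable = {0,1,5}
  0: ok
  1: ok
  5: ok

Answer: INVARIANT HOLDS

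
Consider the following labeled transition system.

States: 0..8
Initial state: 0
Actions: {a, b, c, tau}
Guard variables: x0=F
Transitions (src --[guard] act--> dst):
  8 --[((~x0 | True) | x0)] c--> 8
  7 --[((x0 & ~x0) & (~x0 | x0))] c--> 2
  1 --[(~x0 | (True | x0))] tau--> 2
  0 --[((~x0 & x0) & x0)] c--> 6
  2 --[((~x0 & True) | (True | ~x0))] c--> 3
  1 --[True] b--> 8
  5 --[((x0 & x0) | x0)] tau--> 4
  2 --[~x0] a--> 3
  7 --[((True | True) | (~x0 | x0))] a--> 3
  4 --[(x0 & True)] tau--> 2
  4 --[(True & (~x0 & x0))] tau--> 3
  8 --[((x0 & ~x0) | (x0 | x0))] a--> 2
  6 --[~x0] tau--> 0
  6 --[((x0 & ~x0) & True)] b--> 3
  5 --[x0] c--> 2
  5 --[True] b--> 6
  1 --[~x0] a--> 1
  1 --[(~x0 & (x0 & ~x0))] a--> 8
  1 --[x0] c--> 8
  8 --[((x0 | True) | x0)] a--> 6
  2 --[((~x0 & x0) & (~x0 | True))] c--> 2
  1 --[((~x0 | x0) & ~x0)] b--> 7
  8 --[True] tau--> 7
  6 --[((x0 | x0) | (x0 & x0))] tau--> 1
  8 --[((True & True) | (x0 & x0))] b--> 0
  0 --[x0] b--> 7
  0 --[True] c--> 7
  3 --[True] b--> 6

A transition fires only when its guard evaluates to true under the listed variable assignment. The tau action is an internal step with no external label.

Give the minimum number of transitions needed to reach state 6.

Answer: 3

Analysis:
BFS to 6:
  L0 = {0}
  L1 = {7}
  L2 = {3}
  L3 = {6}
depth(6)=3, e.g. c·a·b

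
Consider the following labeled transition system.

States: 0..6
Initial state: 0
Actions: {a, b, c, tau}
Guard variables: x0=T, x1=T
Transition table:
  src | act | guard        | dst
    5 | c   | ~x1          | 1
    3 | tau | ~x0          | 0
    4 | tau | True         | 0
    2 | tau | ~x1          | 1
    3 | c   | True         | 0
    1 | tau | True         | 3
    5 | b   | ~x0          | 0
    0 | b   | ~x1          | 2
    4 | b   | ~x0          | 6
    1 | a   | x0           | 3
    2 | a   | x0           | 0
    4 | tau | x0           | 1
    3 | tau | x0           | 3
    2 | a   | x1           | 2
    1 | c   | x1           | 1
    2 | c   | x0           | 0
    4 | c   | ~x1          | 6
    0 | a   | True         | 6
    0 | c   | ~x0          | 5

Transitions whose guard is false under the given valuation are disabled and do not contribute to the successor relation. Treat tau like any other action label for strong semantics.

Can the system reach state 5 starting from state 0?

Answer: UNREACHABLE

Trace:
11 transition(s) survive guard evaluation.
L0 = {0}
L1 = {6}  total {0,6}
Reach set: {0,6}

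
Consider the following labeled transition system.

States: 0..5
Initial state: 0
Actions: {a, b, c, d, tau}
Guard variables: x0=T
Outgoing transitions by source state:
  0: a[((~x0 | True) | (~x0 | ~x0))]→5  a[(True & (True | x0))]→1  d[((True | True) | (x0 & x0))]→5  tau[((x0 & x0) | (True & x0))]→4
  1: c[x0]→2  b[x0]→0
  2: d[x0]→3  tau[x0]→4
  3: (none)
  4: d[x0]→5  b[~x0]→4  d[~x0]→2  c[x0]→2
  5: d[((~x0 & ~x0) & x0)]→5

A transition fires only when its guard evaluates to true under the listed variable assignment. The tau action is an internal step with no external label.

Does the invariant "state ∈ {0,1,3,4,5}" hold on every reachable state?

Answer: INVARIANT VIOLATED at state 2

Working:
Safe = {0,1,3,4,5}
Reachable = {0,1,2,3,4,5}
  0: ok
  1: ok
  2: outside
  3: ok
  4: ok
  5: ok
reach 2 via a·c — violates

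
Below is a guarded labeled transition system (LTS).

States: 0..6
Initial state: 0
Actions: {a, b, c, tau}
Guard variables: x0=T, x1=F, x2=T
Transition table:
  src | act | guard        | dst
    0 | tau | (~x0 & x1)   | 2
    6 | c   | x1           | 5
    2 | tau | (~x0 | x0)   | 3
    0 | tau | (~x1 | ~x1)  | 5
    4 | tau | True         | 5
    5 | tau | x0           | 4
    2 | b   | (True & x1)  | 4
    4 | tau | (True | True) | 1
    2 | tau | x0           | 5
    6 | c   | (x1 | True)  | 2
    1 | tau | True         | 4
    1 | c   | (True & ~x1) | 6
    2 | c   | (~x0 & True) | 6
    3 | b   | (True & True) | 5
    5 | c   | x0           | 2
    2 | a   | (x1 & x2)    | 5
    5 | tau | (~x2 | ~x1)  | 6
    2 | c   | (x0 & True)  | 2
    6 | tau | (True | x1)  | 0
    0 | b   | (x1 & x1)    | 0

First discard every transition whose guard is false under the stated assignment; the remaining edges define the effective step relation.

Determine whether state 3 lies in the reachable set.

Guard filter leaves 14 enabled edge(s).
depth 0: {0}
depth 1: {5}  cumulative {0,5}
depth 2: {2,4,6}  cumulative {0,2,4,5,6}
depth 3: {1,3}  cumulative {0,1,2,3,4,5,6}
Reachable = {0,1,2,3,4,5,6}
trace reaching 3: tau·c·tau

Answer: REACHABLE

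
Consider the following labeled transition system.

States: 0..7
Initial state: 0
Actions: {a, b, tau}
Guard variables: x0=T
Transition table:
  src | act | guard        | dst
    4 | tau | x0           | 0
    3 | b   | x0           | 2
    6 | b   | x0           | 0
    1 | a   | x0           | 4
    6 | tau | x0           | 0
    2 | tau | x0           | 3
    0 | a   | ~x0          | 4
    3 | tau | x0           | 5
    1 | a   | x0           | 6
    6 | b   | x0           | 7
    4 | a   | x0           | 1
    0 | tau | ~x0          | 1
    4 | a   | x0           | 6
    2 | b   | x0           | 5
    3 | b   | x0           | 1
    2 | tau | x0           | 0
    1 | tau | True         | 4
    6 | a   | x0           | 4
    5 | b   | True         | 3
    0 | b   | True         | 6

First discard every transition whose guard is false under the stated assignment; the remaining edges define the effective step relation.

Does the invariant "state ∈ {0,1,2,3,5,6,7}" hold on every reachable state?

Answer: INVARIANT VIOLATED at state 4

Working:
Safe = {0,1,2,3,5,6,7}
Reach set: {0,1,4,6,7}
  0: ✓
  1: ✓
  4: ✗ unsafe
  6: ✓
  7: ✓
witness against invariant: b·a → 4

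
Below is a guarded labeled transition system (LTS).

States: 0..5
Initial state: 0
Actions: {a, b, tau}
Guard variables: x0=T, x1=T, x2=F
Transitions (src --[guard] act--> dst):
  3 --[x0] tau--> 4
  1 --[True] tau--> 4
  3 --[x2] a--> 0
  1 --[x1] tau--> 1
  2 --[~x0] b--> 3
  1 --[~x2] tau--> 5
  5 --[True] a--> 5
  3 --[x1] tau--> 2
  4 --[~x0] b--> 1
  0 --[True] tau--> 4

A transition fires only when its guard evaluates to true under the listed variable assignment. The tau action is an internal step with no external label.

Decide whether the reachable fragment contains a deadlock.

Reach set: {0,4}
  0: tau→4  [1 exit(s)]
  4: ∅  [no exit]
witness 4: tau

Answer: DEADLOCK at state 4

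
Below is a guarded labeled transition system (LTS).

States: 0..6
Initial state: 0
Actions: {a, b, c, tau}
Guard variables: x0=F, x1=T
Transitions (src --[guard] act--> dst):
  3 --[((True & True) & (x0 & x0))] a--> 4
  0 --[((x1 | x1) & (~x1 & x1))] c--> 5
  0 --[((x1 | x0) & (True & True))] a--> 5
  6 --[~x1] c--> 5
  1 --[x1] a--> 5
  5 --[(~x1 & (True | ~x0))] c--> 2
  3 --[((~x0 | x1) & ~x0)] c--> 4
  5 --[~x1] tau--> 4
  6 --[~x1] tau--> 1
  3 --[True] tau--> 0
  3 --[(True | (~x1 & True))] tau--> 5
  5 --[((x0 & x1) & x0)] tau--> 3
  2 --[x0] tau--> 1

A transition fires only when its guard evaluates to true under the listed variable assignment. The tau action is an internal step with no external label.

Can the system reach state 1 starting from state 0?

After dropping false guards: 5 live edges.
Layer 0: {0}
Layer 1: {5}  cumulative {0,5}
R = {0,5}

Answer: UNREACHABLE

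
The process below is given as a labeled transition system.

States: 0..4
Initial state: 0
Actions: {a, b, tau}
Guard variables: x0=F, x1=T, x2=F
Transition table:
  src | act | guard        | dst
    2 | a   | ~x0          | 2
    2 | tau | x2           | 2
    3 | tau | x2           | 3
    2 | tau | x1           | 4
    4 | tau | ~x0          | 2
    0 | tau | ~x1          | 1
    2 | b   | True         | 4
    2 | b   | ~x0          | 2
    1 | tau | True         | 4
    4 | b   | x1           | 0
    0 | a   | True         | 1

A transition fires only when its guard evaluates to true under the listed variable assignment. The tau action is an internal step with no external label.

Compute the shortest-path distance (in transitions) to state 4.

BFS to 4:
  L0 = {0}
  L1 = {1}
  L2 = {4}
4 enters at depth 2; path a·tau

Answer: 2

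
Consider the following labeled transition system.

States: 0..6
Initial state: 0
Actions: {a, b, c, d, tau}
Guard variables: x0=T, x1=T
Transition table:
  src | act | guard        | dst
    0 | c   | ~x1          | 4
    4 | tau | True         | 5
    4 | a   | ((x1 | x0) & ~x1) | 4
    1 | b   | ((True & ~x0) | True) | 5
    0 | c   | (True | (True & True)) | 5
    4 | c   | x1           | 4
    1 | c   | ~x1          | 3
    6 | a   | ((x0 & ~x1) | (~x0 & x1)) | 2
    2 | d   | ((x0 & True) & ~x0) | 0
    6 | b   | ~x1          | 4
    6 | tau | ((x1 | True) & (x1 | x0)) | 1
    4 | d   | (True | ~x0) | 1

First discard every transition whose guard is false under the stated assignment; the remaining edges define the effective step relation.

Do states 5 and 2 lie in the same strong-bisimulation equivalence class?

Answer: BISIMILAR

Trace:
Bisimulation quotient by refinement:
  round 0: {{0,1,2,3,4,5,6}}
  round 1: {{0},{1},{2,3,5},{4},{6}}
stable after 2 split(s): 5 block(s)
class of 5: {2,3,5}; class of 2: {2,3,5}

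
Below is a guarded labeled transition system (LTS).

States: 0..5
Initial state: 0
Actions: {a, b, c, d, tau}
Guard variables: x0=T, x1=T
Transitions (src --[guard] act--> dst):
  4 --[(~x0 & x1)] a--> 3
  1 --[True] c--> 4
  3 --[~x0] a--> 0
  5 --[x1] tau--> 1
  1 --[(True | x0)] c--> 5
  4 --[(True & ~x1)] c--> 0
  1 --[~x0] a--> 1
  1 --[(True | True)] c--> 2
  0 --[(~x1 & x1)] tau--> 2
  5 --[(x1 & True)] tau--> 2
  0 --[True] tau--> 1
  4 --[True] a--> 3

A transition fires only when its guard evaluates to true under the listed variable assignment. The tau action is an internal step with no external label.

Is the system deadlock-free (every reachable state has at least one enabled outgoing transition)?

Reachable = {0,1,2,3,4,5}
  0: tau→1  [1 out]
  1: c→2  c→4  c→5  [3 out]
  2: ∅  [STUCK]
  3: ∅  [STUCK]
  4: a→3  [1 out]
  5: tau→1  tau→2  [2 out]
trace reaching 2: tau·c

Answer: DEADLOCK at state 2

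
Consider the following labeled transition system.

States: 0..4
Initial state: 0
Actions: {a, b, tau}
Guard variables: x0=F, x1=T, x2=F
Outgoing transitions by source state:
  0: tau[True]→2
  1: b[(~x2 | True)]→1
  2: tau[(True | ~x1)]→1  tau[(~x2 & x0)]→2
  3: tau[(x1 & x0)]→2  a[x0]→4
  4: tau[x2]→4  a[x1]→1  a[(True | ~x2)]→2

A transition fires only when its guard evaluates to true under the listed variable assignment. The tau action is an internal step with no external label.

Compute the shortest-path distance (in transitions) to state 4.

Layered search for 4:
  depth 0: {0}
  depth 1: {2}
  depth 2: {1}
4 never appears.

Answer: UNREACHABLE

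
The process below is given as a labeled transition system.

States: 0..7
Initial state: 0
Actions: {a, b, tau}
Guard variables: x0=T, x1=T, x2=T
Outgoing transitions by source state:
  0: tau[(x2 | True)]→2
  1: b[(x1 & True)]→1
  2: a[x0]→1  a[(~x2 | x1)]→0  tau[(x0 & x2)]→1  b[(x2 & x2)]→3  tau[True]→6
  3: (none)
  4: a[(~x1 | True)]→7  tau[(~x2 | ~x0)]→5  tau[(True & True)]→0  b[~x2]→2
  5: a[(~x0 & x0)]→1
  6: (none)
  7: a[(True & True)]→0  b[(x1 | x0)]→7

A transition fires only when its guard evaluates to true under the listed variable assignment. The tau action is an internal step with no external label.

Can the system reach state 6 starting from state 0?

Answer: REACHABLE

Analysis:
Guard filter leaves 11 enabled edge(s).
L0 = {0}
L1 = {2}  cumulative {0,2}
L2 = {1,3,6}  cumulative {0,1,2,3,6}
Reach set: {0,1,2,3,6}
witness 6: tau·tau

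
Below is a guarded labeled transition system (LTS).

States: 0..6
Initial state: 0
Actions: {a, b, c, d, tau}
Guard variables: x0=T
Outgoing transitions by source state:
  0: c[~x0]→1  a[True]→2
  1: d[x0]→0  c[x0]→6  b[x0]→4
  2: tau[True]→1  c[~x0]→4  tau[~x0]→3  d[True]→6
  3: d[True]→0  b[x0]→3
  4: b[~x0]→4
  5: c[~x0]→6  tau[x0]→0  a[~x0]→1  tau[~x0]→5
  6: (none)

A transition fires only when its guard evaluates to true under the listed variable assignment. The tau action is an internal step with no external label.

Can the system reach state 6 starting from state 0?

Answer: REACHABLE

Analysis:
After dropping false guards: 9 live edges.
L0 = {0}
L1 = {2}  total {0,2}
L2 = {1,6}  total {0,1,2,6}
L3 = {4}  total {0,1,2,4,6}
R = {0,1,2,4,6}
Path to 6: a·d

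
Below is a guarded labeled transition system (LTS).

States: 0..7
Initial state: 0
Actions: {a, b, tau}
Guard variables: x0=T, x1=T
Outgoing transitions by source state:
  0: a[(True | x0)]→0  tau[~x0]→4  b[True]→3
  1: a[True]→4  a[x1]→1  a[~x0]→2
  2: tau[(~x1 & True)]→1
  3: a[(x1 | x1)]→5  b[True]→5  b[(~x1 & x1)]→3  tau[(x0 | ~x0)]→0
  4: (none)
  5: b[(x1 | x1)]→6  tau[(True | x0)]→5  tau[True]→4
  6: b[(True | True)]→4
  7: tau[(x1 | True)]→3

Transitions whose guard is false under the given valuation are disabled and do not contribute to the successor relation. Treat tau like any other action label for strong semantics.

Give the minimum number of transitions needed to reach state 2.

BFS to 2:
  depth 0: {0}
  depth 1: {3}
  depth 2: {5}
  depth 3: {4,6}
2 never appears.

Answer: UNREACHABLE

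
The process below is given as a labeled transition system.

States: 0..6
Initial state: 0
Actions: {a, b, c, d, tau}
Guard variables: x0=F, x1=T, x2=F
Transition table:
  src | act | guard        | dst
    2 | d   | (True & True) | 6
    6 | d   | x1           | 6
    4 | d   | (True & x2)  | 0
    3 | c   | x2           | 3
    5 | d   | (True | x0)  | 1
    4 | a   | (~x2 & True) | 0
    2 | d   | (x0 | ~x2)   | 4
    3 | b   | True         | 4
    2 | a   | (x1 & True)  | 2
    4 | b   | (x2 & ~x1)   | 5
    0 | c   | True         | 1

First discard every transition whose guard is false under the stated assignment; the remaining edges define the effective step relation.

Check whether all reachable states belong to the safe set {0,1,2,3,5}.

Inv-set: {0,1,2,3,5}
R = {0,1}
  0: ✓
  1: ✓

Answer: INVARIANT HOLDS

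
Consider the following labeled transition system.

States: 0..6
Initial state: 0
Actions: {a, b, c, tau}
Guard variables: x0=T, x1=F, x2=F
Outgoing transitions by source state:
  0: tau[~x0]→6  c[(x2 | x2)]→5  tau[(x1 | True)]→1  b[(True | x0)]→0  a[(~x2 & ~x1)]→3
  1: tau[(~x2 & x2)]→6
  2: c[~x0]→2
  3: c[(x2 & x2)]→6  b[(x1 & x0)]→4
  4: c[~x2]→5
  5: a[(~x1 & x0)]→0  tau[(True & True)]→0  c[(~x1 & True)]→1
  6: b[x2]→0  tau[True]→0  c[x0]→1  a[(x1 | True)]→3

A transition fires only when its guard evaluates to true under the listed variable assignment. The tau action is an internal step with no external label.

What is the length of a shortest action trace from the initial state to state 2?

Answer: UNREACHABLE

Trace:
Breadth-first toward 2:
  depth 0: {0}
  depth 1: {1,3}
2 never appears.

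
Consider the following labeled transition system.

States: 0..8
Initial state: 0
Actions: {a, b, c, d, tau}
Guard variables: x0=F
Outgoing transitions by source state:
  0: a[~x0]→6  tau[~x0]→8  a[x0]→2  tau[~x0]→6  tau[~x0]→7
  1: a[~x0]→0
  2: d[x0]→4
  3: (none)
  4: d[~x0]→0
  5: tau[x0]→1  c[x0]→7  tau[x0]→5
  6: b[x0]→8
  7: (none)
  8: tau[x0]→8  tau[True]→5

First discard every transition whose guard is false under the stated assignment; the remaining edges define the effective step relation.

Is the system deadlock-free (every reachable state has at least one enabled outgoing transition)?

Answer: DEADLOCK at state 5

Trace:
R = {0,5,6,7,8}
  0: a→6  tau→6  tau→7  tau→8  [deg 4]
  5: ∅  [STUCK]
  6: ∅  [STUCK]
  7: ∅  [STUCK]
  8: tau→5  [deg 1]
Path to 5: tau·tau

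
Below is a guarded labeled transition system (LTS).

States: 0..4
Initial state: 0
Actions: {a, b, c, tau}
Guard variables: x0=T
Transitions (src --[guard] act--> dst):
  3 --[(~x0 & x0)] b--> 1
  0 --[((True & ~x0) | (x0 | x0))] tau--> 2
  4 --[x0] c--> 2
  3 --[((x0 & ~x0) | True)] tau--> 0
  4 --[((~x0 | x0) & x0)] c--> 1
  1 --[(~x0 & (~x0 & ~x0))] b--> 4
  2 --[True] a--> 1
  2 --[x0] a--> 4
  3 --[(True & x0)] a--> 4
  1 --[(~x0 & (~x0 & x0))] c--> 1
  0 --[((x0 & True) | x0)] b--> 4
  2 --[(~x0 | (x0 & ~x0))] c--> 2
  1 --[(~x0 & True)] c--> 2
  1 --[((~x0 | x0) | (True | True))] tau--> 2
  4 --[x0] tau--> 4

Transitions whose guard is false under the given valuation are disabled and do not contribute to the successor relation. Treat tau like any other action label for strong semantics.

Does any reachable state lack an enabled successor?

Reachable = {0,1,2,4}
  0: b→4  tau→2  [deg 2]
  1: tau→2  [deg 1]
  2: a→1  a→4  [deg 2]
  4: c→1  c→2  tau→4  [deg 3]

Answer: DEADLOCK-FREE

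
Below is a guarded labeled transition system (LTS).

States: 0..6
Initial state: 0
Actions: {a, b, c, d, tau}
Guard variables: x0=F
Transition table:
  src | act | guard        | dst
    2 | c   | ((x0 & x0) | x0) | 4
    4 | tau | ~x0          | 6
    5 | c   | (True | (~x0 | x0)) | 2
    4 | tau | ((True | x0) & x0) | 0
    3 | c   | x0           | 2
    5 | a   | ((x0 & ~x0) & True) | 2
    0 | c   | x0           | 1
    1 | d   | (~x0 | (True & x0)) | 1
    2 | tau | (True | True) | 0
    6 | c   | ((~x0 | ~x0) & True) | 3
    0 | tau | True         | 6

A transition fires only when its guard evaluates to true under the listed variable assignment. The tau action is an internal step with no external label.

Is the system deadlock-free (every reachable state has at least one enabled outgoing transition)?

Reachable = {0,3,6}
  0: tau→6  [1 exit(s)]
  3: ∅  [STUCK]
  6: c→3  [1 exit(s)]
trace reaching 3: tau·c

Answer: DEADLOCK at state 3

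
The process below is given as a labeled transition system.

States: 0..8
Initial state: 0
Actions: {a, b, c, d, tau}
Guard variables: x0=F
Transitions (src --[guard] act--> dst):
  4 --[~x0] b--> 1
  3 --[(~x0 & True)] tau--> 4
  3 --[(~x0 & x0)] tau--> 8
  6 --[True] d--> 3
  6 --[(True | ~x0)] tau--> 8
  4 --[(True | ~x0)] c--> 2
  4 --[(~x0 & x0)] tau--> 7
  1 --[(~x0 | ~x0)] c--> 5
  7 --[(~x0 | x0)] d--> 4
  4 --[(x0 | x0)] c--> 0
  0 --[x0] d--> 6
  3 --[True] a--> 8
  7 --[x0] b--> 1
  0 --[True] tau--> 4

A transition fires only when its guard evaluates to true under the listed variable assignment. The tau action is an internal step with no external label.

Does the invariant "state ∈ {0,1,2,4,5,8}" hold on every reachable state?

Answer: INVARIANT HOLDS

Trace:
Inv-set: {0,1,2,4,5,8}
Reach set: {0,1,2,4,5}
  0: safe
  1: safe
  2: safe
  4: safe
  5: safe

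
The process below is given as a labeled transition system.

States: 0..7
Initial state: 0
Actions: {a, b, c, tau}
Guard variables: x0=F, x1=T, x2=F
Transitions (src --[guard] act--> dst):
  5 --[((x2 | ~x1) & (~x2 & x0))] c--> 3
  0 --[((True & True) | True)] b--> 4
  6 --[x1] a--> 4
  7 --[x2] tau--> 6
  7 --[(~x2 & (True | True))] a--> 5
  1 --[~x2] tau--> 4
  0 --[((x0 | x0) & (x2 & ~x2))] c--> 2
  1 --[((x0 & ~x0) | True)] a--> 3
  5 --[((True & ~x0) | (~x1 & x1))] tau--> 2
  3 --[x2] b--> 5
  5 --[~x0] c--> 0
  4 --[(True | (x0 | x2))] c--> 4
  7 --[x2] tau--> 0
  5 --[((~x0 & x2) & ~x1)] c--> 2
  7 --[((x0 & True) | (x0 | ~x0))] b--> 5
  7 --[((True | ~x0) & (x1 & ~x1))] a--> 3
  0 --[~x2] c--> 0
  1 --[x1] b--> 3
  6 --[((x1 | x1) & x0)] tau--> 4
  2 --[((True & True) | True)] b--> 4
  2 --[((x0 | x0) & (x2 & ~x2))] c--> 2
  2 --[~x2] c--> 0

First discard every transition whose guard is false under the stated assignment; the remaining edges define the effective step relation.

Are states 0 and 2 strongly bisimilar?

Compute ~ classes (split until stable):
  π0 = {{0,1,2,3,4,5,6,7}}
  π1 = {{0,2},{1},{3},{4},{5},{6},{7}}
Fixed point at round 2; 7 class(es).
[0]={0,2}  [2]={0,2}

Answer: BISIMILAR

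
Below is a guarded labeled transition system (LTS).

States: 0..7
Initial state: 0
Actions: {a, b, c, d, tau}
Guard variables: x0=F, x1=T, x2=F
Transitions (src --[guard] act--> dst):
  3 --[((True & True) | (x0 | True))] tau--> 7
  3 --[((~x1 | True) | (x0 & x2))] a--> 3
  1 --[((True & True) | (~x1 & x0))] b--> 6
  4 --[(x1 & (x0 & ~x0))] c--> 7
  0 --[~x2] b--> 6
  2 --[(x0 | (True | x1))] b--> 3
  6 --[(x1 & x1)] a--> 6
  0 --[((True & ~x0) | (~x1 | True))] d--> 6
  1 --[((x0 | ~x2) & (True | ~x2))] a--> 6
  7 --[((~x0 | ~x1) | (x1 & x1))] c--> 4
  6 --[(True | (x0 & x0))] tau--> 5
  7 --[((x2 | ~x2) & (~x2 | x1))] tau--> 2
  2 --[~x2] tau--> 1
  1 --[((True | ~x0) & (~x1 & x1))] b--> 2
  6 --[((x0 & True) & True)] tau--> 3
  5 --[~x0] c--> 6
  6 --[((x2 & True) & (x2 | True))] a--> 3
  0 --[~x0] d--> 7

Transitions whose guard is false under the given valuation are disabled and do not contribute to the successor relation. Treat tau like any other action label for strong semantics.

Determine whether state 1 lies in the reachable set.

14 transition(s) survive guard evaluation.
L0 = {0}
L1 = {6,7}  now seen {0,6,7}
L2 = {2,4,5}  now seen {0,2,4,5,6,7}
L3 = {1,3}  now seen {0,1,2,3,4,5,6,7}
Reach set: {0,1,2,3,4,5,6,7}
Path to 1: d·tau·tau

Answer: REACHABLE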